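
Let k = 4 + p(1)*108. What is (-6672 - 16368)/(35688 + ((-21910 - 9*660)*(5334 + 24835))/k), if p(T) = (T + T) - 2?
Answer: 46080/420031949 ≈ 0.00010971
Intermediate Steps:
p(T) = -2 + 2*T (p(T) = 2*T - 2 = -2 + 2*T)
k = 4 (k = 4 + (-2 + 2*1)*108 = 4 + (-2 + 2)*108 = 4 + 0*108 = 4 + 0 = 4)
(-6672 - 16368)/(35688 + ((-21910 - 9*660)*(5334 + 24835))/k) = (-6672 - 16368)/(35688 + ((-21910 - 9*660)*(5334 + 24835))/4) = -23040/(35688 + ((-21910 - 5940)*30169)*(1/4)) = -23040/(35688 - 27850*30169*(1/4)) = -23040/(35688 - 840206650*1/4) = -23040/(35688 - 420103325/2) = -23040/(-420031949/2) = -23040*(-2/420031949) = 46080/420031949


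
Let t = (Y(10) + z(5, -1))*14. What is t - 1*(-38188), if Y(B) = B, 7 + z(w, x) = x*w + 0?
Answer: 38160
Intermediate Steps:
z(w, x) = -7 + w*x (z(w, x) = -7 + (x*w + 0) = -7 + (w*x + 0) = -7 + w*x)
t = -28 (t = (10 + (-7 + 5*(-1)))*14 = (10 + (-7 - 5))*14 = (10 - 12)*14 = -2*14 = -28)
t - 1*(-38188) = -28 - 1*(-38188) = -28 + 38188 = 38160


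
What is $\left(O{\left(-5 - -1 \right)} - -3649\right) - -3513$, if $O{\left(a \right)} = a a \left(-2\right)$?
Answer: $7130$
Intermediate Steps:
$O{\left(a \right)} = - 2 a^{2}$ ($O{\left(a \right)} = a^{2} \left(-2\right) = - 2 a^{2}$)
$\left(O{\left(-5 - -1 \right)} - -3649\right) - -3513 = \left(- 2 \left(-5 - -1\right)^{2} - -3649\right) - -3513 = \left(- 2 \left(-5 + 1\right)^{2} + 3649\right) + 3513 = \left(- 2 \left(-4\right)^{2} + 3649\right) + 3513 = \left(\left(-2\right) 16 + 3649\right) + 3513 = \left(-32 + 3649\right) + 3513 = 3617 + 3513 = 7130$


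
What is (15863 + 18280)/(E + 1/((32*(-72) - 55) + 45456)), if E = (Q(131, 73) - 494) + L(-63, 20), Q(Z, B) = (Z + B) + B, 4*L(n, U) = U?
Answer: -490486957/3045521 ≈ -161.05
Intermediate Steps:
L(n, U) = U/4
Q(Z, B) = Z + 2*B (Q(Z, B) = (B + Z) + B = Z + 2*B)
E = -212 (E = ((131 + 2*73) - 494) + (¼)*20 = ((131 + 146) - 494) + 5 = (277 - 494) + 5 = -217 + 5 = -212)
(15863 + 18280)/(E + 1/((32*(-72) - 55) + 45456)) = (15863 + 18280)/(-212 + 1/((32*(-72) - 55) + 45456)) = 34143/(-212 + 1/((-2304 - 55) + 45456)) = 34143/(-212 + 1/(-2359 + 45456)) = 34143/(-212 + 1/43097) = 34143/(-9136563/43097) = 34143*(-43097/9136563) = -490486957/3045521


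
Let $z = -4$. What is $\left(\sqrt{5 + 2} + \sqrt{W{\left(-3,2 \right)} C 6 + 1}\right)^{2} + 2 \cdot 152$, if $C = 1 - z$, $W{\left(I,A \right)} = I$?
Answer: $222 + 2 i \sqrt{623} \approx 222.0 + 49.92 i$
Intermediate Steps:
$C = 5$ ($C = 1 - -4 = 1 + 4 = 5$)
$\left(\sqrt{5 + 2} + \sqrt{W{\left(-3,2 \right)} C 6 + 1}\right)^{2} + 2 \cdot 152 = \left(\sqrt{5 + 2} + \sqrt{\left(-3\right) 5 \cdot 6 + 1}\right)^{2} + 2 \cdot 152 = \left(\sqrt{7} + \sqrt{\left(-15\right) 6 + 1}\right)^{2} + 304 = \left(\sqrt{7} + \sqrt{-90 + 1}\right)^{2} + 304 = \left(\sqrt{7} + \sqrt{-89}\right)^{2} + 304 = \left(\sqrt{7} + i \sqrt{89}\right)^{2} + 304 = 304 + \left(\sqrt{7} + i \sqrt{89}\right)^{2}$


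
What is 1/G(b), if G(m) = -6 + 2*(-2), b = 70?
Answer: -⅒ ≈ -0.10000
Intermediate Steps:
G(m) = -10 (G(m) = -6 - 4 = -10)
1/G(b) = 1/(-10) = -⅒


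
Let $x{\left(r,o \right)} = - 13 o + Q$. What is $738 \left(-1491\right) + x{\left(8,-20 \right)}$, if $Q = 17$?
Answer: $-1100081$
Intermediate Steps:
$x{\left(r,o \right)} = 17 - 13 o$ ($x{\left(r,o \right)} = - 13 o + 17 = 17 - 13 o$)
$738 \left(-1491\right) + x{\left(8,-20 \right)} = 738 \left(-1491\right) + \left(17 - -260\right) = -1100358 + \left(17 + 260\right) = -1100358 + 277 = -1100081$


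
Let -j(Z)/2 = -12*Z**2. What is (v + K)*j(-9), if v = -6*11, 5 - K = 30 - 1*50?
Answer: -79704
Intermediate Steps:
j(Z) = 24*Z**2 (j(Z) = -(-24)*Z**2 = 24*Z**2)
K = 25 (K = 5 - (30 - 1*50) = 5 - (30 - 50) = 5 - 1*(-20) = 5 + 20 = 25)
v = -66
(v + K)*j(-9) = (-66 + 25)*(24*(-9)**2) = -984*81 = -41*1944 = -79704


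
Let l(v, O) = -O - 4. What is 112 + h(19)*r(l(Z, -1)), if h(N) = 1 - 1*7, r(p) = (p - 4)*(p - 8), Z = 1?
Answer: -350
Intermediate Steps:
l(v, O) = -4 - O
r(p) = (-8 + p)*(-4 + p) (r(p) = (-4 + p)*(-8 + p) = (-8 + p)*(-4 + p))
h(N) = -6 (h(N) = 1 - 7 = -6)
112 + h(19)*r(l(Z, -1)) = 112 - 6*(32 + (-4 - 1*(-1))² - 12*(-4 - 1*(-1))) = 112 - 6*(32 + (-4 + 1)² - 12*(-4 + 1)) = 112 - 6*(32 + (-3)² - 12*(-3)) = 112 - 6*(32 + 9 + 36) = 112 - 6*77 = 112 - 462 = -350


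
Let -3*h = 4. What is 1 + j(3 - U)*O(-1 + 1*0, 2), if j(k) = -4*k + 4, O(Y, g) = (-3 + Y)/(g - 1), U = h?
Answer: 163/3 ≈ 54.333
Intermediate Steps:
h = -4/3 (h = -⅓*4 = -4/3 ≈ -1.3333)
U = -4/3 ≈ -1.3333
O(Y, g) = (-3 + Y)/(-1 + g)
j(k) = 4 - 4*k
1 + j(3 - U)*O(-1 + 1*0, 2) = 1 + (4 - 4*(3 - 1*(-4/3)))*((-3 + (-1 + 1*0))/(-1 + 2)) = 1 + (4 - 4*(3 + 4/3))*((-3 + (-1 + 0))/1) = 1 + (4 - 4*13/3)*(1*(-3 - 1)) = 1 + (4 - 52/3)*(1*(-4)) = 1 - 40/3*(-4) = 1 + 160/3 = 163/3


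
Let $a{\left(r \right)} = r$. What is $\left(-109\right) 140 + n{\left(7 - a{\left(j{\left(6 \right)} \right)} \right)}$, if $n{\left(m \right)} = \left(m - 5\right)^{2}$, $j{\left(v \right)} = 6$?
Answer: $-15244$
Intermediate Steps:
$n{\left(m \right)} = \left(-5 + m\right)^{2}$
$\left(-109\right) 140 + n{\left(7 - a{\left(j{\left(6 \right)} \right)} \right)} = \left(-109\right) 140 + \left(-5 + \left(7 - 6\right)\right)^{2} = -15260 + \left(-5 + \left(7 - 6\right)\right)^{2} = -15260 + \left(-5 + 1\right)^{2} = -15260 + \left(-4\right)^{2} = -15260 + 16 = -15244$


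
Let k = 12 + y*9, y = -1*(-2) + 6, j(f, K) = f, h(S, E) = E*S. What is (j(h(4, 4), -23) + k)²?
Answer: 10000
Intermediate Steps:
y = 8 (y = 2 + 6 = 8)
k = 84 (k = 12 + 8*9 = 12 + 72 = 84)
(j(h(4, 4), -23) + k)² = (4*4 + 84)² = (16 + 84)² = 100² = 10000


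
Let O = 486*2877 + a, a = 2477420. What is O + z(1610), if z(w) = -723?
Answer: 3874919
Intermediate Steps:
O = 3875642 (O = 486*2877 + 2477420 = 1398222 + 2477420 = 3875642)
O + z(1610) = 3875642 - 723 = 3874919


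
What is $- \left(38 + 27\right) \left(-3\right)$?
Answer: $195$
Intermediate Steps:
$- \left(38 + 27\right) \left(-3\right) = - 65 \left(-3\right) = \left(-1\right) \left(-195\right) = 195$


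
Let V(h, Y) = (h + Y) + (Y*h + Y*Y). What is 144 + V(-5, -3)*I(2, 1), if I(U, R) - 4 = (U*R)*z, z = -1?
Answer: 176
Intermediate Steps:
V(h, Y) = Y + h + Y² + Y*h (V(h, Y) = (Y + h) + (Y*h + Y²) = (Y + h) + (Y² + Y*h) = Y + h + Y² + Y*h)
I(U, R) = 4 - R*U (I(U, R) = 4 + (U*R)*(-1) = 4 + (R*U)*(-1) = 4 - R*U)
144 + V(-5, -3)*I(2, 1) = 144 + (-3 - 5 + (-3)² - 3*(-5))*(4 - 1*1*2) = 144 + (-3 - 5 + 9 + 15)*(4 - 2) = 144 + 16*2 = 144 + 32 = 176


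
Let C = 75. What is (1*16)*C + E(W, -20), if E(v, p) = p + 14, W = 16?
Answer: 1194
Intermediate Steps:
E(v, p) = 14 + p
(1*16)*C + E(W, -20) = (1*16)*75 + (14 - 20) = 16*75 - 6 = 1200 - 6 = 1194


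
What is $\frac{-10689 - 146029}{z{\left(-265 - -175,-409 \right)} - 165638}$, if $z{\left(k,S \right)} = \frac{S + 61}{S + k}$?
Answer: $\frac{39101141}{41326507} \approx 0.94615$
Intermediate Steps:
$z{\left(k,S \right)} = \frac{61 + S}{S + k}$
$\frac{-10689 - 146029}{z{\left(-265 - -175,-409 \right)} - 165638} = \frac{-10689 - 146029}{\frac{61 - 409}{-409 - 90} - 165638} = - \frac{156718}{\frac{1}{-409 + \left(-265 + 175\right)} \left(-348\right) - 165638} = - \frac{156718}{\frac{1}{-409 - 90} \left(-348\right) - 165638} = - \frac{156718}{\frac{1}{-499} \left(-348\right) - 165638} = - \frac{156718}{\left(- \frac{1}{499}\right) \left(-348\right) - 165638} = - \frac{156718}{\frac{348}{499} - 165638} = - \frac{156718}{- \frac{82653014}{499}} = \left(-156718\right) \left(- \frac{499}{82653014}\right) = \frac{39101141}{41326507}$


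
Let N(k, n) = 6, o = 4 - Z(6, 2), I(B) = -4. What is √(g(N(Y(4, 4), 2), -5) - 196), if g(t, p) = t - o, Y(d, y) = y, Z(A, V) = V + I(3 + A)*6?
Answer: 6*I*√6 ≈ 14.697*I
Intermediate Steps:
Z(A, V) = -24 + V (Z(A, V) = V - 4*6 = V - 24 = -24 + V)
o = 26 (o = 4 - (-24 + 2) = 4 - 1*(-22) = 4 + 22 = 26)
g(t, p) = -26 + t (g(t, p) = t - 1*26 = t - 26 = -26 + t)
√(g(N(Y(4, 4), 2), -5) - 196) = √((-26 + 6) - 196) = √(-20 - 196) = √(-216) = 6*I*√6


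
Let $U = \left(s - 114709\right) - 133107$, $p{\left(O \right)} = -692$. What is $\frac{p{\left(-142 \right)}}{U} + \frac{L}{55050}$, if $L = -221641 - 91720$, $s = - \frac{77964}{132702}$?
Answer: $- \frac{858338200478513}{150863409301650} \approx -5.6895$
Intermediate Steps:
$s = - \frac{12994}{22117}$ ($s = \left(-77964\right) \frac{1}{132702} = - \frac{12994}{22117} \approx -0.58751$)
$L = -313361$ ($L = -221641 - 91720 = -313361$)
$U = - \frac{5480959466}{22117}$ ($U = \left(- \frac{12994}{22117} - 114709\right) - 133107 = - \frac{2537031947}{22117} - 133107 = - \frac{5480959466}{22117} \approx -2.4782 \cdot 10^{5}$)
$\frac{p{\left(-142 \right)}}{U} + \frac{L}{55050} = - \frac{692}{- \frac{5480959466}{22117}} - \frac{313361}{55050} = \left(-692\right) \left(- \frac{22117}{5480959466}\right) - \frac{313361}{55050} = \frac{7652482}{2740479733} - \frac{313361}{55050} = - \frac{858338200478513}{150863409301650}$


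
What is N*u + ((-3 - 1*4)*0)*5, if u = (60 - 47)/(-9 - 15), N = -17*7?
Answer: 1547/24 ≈ 64.458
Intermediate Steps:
N = -119
u = -13/24 (u = 13/(-24) = 13*(-1/24) = -13/24 ≈ -0.54167)
N*u + ((-3 - 1*4)*0)*5 = -119*(-13/24) + ((-3 - 1*4)*0)*5 = 1547/24 + ((-3 - 4)*0)*5 = 1547/24 - 7*0*5 = 1547/24 + 0*5 = 1547/24 + 0 = 1547/24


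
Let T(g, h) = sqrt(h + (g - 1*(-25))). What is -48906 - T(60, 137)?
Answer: -48906 - sqrt(222) ≈ -48921.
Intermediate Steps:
T(g, h) = sqrt(25 + g + h) (T(g, h) = sqrt(h + (g + 25)) = sqrt(h + (25 + g)) = sqrt(25 + g + h))
-48906 - T(60, 137) = -48906 - sqrt(25 + 60 + 137) = -48906 - sqrt(222)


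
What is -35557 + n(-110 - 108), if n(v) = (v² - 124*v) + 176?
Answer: 39175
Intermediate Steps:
n(v) = 176 + v² - 124*v
-35557 + n(-110 - 108) = -35557 + (176 + (-110 - 108)² - 124*(-110 - 108)) = -35557 + (176 + (-218)² - 124*(-218)) = -35557 + (176 + 47524 + 27032) = -35557 + 74732 = 39175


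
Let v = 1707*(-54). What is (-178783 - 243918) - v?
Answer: -330523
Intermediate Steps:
v = -92178
(-178783 - 243918) - v = (-178783 - 243918) - 1*(-92178) = -422701 + 92178 = -330523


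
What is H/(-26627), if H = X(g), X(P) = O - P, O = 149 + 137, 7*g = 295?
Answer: -1707/186389 ≈ -0.0091583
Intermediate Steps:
g = 295/7 (g = (⅐)*295 = 295/7 ≈ 42.143)
O = 286
X(P) = 286 - P
H = 1707/7 (H = 286 - 1*295/7 = 286 - 295/7 = 1707/7 ≈ 243.86)
H/(-26627) = (1707/7)/(-26627) = (1707/7)*(-1/26627) = -1707/186389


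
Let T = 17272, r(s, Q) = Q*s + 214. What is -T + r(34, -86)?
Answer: -19982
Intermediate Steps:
r(s, Q) = 214 + Q*s
-T + r(34, -86) = -1*17272 + (214 - 86*34) = -17272 + (214 - 2924) = -17272 - 2710 = -19982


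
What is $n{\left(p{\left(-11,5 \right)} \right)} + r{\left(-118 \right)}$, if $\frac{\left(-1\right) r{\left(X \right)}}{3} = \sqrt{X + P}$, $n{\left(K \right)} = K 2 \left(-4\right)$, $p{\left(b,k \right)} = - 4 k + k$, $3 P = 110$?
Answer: $120 - 2 i \sqrt{183} \approx 120.0 - 27.056 i$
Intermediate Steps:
$P = \frac{110}{3}$ ($P = \frac{1}{3} \cdot 110 = \frac{110}{3} \approx 36.667$)
$p{\left(b,k \right)} = - 3 k$
$n{\left(K \right)} = - 8 K$ ($n{\left(K \right)} = 2 K \left(-4\right) = - 8 K$)
$r{\left(X \right)} = - 3 \sqrt{\frac{110}{3} + X}$ ($r{\left(X \right)} = - 3 \sqrt{X + \frac{110}{3}} = - 3 \sqrt{\frac{110}{3} + X}$)
$n{\left(p{\left(-11,5 \right)} \right)} + r{\left(-118 \right)} = - 8 \left(\left(-3\right) 5\right) - \sqrt{330 + 9 \left(-118\right)} = \left(-8\right) \left(-15\right) - \sqrt{330 - 1062} = 120 - \sqrt{-732} = 120 - 2 i \sqrt{183}$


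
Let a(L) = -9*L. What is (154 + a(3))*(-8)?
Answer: -1016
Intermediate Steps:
(154 + a(3))*(-8) = (154 - 9*3)*(-8) = (154 - 27)*(-8) = 127*(-8) = -1016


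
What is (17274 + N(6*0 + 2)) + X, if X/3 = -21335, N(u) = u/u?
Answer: -46730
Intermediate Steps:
N(u) = 1
X = -64005 (X = 3*(-21335) = -64005)
(17274 + N(6*0 + 2)) + X = (17274 + 1) - 64005 = 17275 - 64005 = -46730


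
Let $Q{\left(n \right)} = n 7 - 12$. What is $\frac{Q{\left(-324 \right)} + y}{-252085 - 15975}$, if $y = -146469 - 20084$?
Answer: $\frac{168833}{268060} \approx 0.62983$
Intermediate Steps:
$Q{\left(n \right)} = -12 + 7 n$ ($Q{\left(n \right)} = 7 n - 12 = -12 + 7 n$)
$y = -166553$
$\frac{Q{\left(-324 \right)} + y}{-252085 - 15975} = \frac{\left(-12 + 7 \left(-324\right)\right) - 166553}{-252085 - 15975} = \frac{\left(-12 - 2268\right) - 166553}{-268060} = \left(-2280 - 166553\right) \left(- \frac{1}{268060}\right) = \left(-168833\right) \left(- \frac{1}{268060}\right) = \frac{168833}{268060}$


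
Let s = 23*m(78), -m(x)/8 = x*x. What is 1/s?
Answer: -1/1119456 ≈ -8.9329e-7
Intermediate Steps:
m(x) = -8*x² (m(x) = -8*x*x = -8*x²)
s = -1119456 (s = 23*(-8*78²) = 23*(-8*6084) = 23*(-48672) = -1119456)
1/s = 1/(-1119456) = -1/1119456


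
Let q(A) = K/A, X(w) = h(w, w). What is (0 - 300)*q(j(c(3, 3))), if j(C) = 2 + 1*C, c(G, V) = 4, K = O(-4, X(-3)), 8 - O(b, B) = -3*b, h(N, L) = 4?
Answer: 200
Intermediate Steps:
X(w) = 4
O(b, B) = 8 + 3*b (O(b, B) = 8 - (-3)*b = 8 + 3*b)
K = -4 (K = 8 + 3*(-4) = 8 - 12 = -4)
j(C) = 2 + C
q(A) = -4/A
(0 - 300)*q(j(c(3, 3))) = (0 - 300)*(-4/(2 + 4)) = -(-1200)/6 = -300*(-⅔) = 200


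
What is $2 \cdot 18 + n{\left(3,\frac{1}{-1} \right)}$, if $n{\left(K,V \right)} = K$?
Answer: $39$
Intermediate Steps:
$2 \cdot 18 + n{\left(3,\frac{1}{-1} \right)} = 2 \cdot 18 + 3 = 36 + 3 = 39$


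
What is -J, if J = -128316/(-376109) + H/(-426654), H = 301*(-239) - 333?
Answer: -40964342156/80234204643 ≈ -0.51056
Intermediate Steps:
H = -72272 (H = -71939 - 333 = -72272)
J = 40964342156/80234204643 (J = -128316/(-376109) - 72272/(-426654) = -128316*(-1/376109) - 72272*(-1/426654) = 128316/376109 + 36136/213327 = 40964342156/80234204643 ≈ 0.51056)
-J = -1*40964342156/80234204643 = -40964342156/80234204643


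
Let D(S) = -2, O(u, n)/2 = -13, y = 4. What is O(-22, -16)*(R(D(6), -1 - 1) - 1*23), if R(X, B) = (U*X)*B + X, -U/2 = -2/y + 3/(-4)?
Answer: 390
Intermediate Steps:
O(u, n) = -26 (O(u, n) = 2*(-13) = -26)
U = 5/2 (U = -2*(-2/4 + 3/(-4)) = -2*(-2*¼ + 3*(-¼)) = -2*(-½ - ¾) = -2*(-5/4) = 5/2 ≈ 2.5000)
R(X, B) = X + 5*B*X/2 (R(X, B) = (5*X/2)*B + X = 5*B*X/2 + X = X + 5*B*X/2)
O(-22, -16)*(R(D(6), -1 - 1) - 1*23) = -26*((½)*(-2)*(2 + 5*(-1 - 1)) - 1*23) = -26*((½)*(-2)*(2 + 5*(-2)) - 23) = -26*((½)*(-2)*(2 - 10) - 23) = -26*((½)*(-2)*(-8) - 23) = -26*(8 - 23) = -26*(-15) = 390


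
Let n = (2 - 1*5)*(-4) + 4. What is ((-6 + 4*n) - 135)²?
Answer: 5929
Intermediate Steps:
n = 16 (n = (2 - 5)*(-4) + 4 = -3*(-4) + 4 = 12 + 4 = 16)
((-6 + 4*n) - 135)² = ((-6 + 4*16) - 135)² = ((-6 + 64) - 135)² = (58 - 135)² = (-77)² = 5929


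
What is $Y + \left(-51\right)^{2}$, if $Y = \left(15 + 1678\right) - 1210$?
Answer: $3084$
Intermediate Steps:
$Y = 483$ ($Y = 1693 - 1210 = 483$)
$Y + \left(-51\right)^{2} = 483 + \left(-51\right)^{2} = 483 + 2601 = 3084$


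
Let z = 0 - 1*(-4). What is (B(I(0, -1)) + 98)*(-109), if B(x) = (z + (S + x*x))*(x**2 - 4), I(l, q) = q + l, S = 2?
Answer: -8393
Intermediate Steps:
I(l, q) = l + q
z = 4 (z = 0 + 4 = 4)
B(x) = (-4 + x**2)*(6 + x**2) (B(x) = (4 + (2 + x*x))*(x**2 - 4) = (4 + (2 + x**2))*(-4 + x**2) = (6 + x**2)*(-4 + x**2) = (-4 + x**2)*(6 + x**2))
(B(I(0, -1)) + 98)*(-109) = ((-24 + (0 - 1)**4 + 2*(0 - 1)**2) + 98)*(-109) = ((-24 + (-1)**4 + 2*(-1)**2) + 98)*(-109) = ((-24 + 1 + 2*1) + 98)*(-109) = ((-24 + 1 + 2) + 98)*(-109) = (-21 + 98)*(-109) = 77*(-109) = -8393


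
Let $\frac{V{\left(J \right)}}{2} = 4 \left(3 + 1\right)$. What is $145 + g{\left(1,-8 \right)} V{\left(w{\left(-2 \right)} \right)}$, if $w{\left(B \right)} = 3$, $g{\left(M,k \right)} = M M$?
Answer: $177$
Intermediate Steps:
$g{\left(M,k \right)} = M^{2}$
$V{\left(J \right)} = 32$ ($V{\left(J \right)} = 2 \cdot 4 \left(3 + 1\right) = 2 \cdot 4 \cdot 4 = 2 \cdot 16 = 32$)
$145 + g{\left(1,-8 \right)} V{\left(w{\left(-2 \right)} \right)} = 145 + 1^{2} \cdot 32 = 145 + 1 \cdot 32 = 145 + 32 = 177$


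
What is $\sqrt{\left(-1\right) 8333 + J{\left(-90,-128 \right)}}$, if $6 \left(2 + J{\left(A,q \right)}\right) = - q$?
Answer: $\frac{7 i \sqrt{1527}}{3} \approx 91.179 i$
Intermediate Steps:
$J{\left(A,q \right)} = -2 - \frac{q}{6}$ ($J{\left(A,q \right)} = -2 + \frac{\left(-1\right) q}{6} = -2 - \frac{q}{6}$)
$\sqrt{\left(-1\right) 8333 + J{\left(-90,-128 \right)}} = \sqrt{\left(-1\right) 8333 - - \frac{58}{3}} = \sqrt{-8333 + \left(-2 + \frac{64}{3}\right)} = \sqrt{-8333 + \frac{58}{3}} = \sqrt{- \frac{24941}{3}} = \frac{7 i \sqrt{1527}}{3}$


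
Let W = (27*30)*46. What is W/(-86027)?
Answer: -37260/86027 ≈ -0.43312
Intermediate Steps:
W = 37260 (W = 810*46 = 37260)
W/(-86027) = 37260/(-86027) = 37260*(-1/86027) = -37260/86027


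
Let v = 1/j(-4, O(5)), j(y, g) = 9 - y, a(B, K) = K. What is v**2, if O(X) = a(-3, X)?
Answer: 1/169 ≈ 0.0059172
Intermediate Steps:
O(X) = X
v = 1/13 (v = 1/(9 - 1*(-4)) = 1/(9 + 4) = 1/13 ≈ 0.076923)
v**2 = (1/13)**2 = 1/169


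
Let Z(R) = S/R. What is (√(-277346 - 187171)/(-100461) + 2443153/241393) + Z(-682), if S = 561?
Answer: 139164443/14966366 - I*√51613/33487 ≈ 9.2985 - 0.0067843*I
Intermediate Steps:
Z(R) = 561/R
(√(-277346 - 187171)/(-100461) + 2443153/241393) + Z(-682) = (√(-277346 - 187171)/(-100461) + 2443153/241393) + 561/(-682) = (√(-464517)*(-1/100461) + 2443153*(1/241393)) + 561*(-1/682) = ((3*I*√51613)*(-1/100461) + 2443153/241393) - 51/62 = (-I*√51613/33487 + 2443153/241393) - 51/62 = (2443153/241393 - I*√51613/33487) - 51/62 = 139164443/14966366 - I*√51613/33487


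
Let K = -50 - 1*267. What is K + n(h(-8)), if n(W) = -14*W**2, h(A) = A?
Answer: -1213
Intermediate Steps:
K = -317 (K = -50 - 267 = -317)
K + n(h(-8)) = -317 - 14*(-8)**2 = -317 - 14*64 = -317 - 896 = -1213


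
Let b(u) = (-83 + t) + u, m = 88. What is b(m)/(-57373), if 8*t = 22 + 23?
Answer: -85/458984 ≈ -0.00018519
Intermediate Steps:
t = 45/8 (t = (22 + 23)/8 = (1/8)*45 = 45/8 ≈ 5.6250)
b(u) = -619/8 + u (b(u) = (-83 + 45/8) + u = -619/8 + u)
b(m)/(-57373) = (-619/8 + 88)/(-57373) = (85/8)*(-1/57373) = -85/458984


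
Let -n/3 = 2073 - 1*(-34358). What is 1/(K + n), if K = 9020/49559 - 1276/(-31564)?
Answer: -391070069/42741134065076 ≈ -9.1497e-6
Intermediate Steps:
K = 86986141/391070069 (K = 9020*(1/49559) - 1276*(-1/31564) = 9020/49559 + 319/7891 = 86986141/391070069 ≈ 0.22243)
n = -109293 (n = -3*(2073 - 1*(-34358)) = -3*(2073 + 34358) = -3*36431 = -109293)
1/(K + n) = 1/(86986141/391070069 - 109293) = 1/(-42741134065076/391070069) = -391070069/42741134065076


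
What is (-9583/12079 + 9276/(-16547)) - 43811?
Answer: -8756828327448/199871213 ≈ -43812.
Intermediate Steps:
(-9583/12079 + 9276/(-16547)) - 43811 = (-9583*1/12079 + 9276*(-1/16547)) - 43811 = (-9583/12079 - 9276/16547) - 43811 = -270614705/199871213 - 43811 = -8756828327448/199871213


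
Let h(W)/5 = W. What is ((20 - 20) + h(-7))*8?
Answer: -280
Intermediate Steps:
h(W) = 5*W
((20 - 20) + h(-7))*8 = ((20 - 20) + 5*(-7))*8 = (0 - 35)*8 = -35*8 = -280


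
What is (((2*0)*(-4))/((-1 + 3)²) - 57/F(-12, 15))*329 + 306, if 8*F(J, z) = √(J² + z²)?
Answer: 306 - 50008*√41/41 ≈ -7503.9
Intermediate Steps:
F(J, z) = √(J² + z²)/8
(((2*0)*(-4))/((-1 + 3)²) - 57/F(-12, 15))*329 + 306 = (((2*0)*(-4))/((-1 + 3)²) - 57*8/√((-12)² + 15²))*329 + 306 = ((0*(-4))/(2²) - 57*8/√(144 + 225))*329 + 306 = (0/4 - 57*8*√41/123)*329 + 306 = (0*(¼) - 57*8*√41/123)*329 + 306 = (0 - 57*8*√41/123)*329 + 306 = (0 - 152*√41/41)*329 + 306 = -152*√41/41*329 + 306 = -50008*√41/41 + 306 = 306 - 50008*√41/41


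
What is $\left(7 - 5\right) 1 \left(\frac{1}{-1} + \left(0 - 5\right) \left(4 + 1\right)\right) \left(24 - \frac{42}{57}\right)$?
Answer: $- \frac{22984}{19} \approx -1209.7$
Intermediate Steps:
$\left(7 - 5\right) 1 \left(\frac{1}{-1} + \left(0 - 5\right) \left(4 + 1\right)\right) \left(24 - \frac{42}{57}\right) = 2 \cdot 1 \left(-1 - 25\right) \left(24 - \frac{14}{19}\right) = 2 \cdot 1 \left(-26\right) \frac{442}{19} = 2 \left(-26\right) \frac{442}{19} = \left(-52\right) \frac{442}{19} = - \frac{22984}{19}$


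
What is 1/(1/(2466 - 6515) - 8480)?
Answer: -4049/34335521 ≈ -0.00011792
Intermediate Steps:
1/(1/(2466 - 6515) - 8480) = 1/(1/(-4049) - 8480) = 1/(-1/4049 - 8480) = 1/(-34335521/4049) = -4049/34335521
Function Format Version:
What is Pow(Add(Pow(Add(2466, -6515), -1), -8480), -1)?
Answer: Rational(-4049, 34335521) ≈ -0.00011792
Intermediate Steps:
Pow(Add(Pow(Add(2466, -6515), -1), -8480), -1) = Pow(Add(Pow(-4049, -1), -8480), -1) = Pow(Add(Rational(-1, 4049), -8480), -1) = Pow(Rational(-34335521, 4049), -1) = Rational(-4049, 34335521)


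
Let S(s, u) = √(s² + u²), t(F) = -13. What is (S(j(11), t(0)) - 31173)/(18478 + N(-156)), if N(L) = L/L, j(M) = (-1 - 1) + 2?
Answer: -31160/18479 ≈ -1.6862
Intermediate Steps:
j(M) = 0 (j(M) = -2 + 2 = 0)
N(L) = 1
(S(j(11), t(0)) - 31173)/(18478 + N(-156)) = (√(0² + (-13)²) - 31173)/(18478 + 1) = (√(0 + 169) - 31173)/18479 = (√169 - 31173)*(1/18479) = (13 - 31173)*(1/18479) = -31160*1/18479 = -31160/18479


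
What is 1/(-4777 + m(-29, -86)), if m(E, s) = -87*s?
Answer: 1/2705 ≈ 0.00036969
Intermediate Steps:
1/(-4777 + m(-29, -86)) = 1/(-4777 - 87*(-86)) = 1/(-4777 + 7482) = 1/2705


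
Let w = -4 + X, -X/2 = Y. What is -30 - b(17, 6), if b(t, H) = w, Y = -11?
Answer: -48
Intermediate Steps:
X = 22 (X = -2*(-11) = 22)
w = 18 (w = -4 + 22 = 18)
b(t, H) = 18
-30 - b(17, 6) = -30 - 1*18 = -30 - 18 = -48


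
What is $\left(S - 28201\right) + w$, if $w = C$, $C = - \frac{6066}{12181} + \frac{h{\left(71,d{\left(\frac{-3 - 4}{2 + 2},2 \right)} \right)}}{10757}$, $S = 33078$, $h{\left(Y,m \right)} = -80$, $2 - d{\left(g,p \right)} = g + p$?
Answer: $\frac{638972043467}{131031017} \approx 4876.5$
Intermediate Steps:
$d{\left(g,p \right)} = 2 - g - p$ ($d{\left(g,p \right)} = 2 - \left(g + p\right) = 2 - g - p$)
$C = - \frac{66226442}{131031017}$ ($C = - \frac{6066}{12181} - \frac{80}{10757} = - \frac{66226442}{131031017} \approx -0.50543$)
$w = - \frac{66226442}{131031017} \approx -0.50543$
$\left(S - 28201\right) + w = \left(33078 - 28201\right) - \frac{66226442}{131031017} = 4877 - \frac{66226442}{131031017} = \frac{638972043467}{131031017}$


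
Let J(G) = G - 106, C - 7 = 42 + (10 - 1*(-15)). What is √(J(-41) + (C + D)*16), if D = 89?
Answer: √2461 ≈ 49.608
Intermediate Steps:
C = 74 (C = 7 + (42 + (10 - 1*(-15))) = 7 + (42 + (10 + 15)) = 7 + (42 + 25) = 7 + 67 = 74)
J(G) = -106 + G
√(J(-41) + (C + D)*16) = √((-106 - 41) + (74 + 89)*16) = √(-147 + 163*16) = √(-147 + 2608) = √2461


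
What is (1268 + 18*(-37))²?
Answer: 362404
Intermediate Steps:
(1268 + 18*(-37))² = (1268 - 666)² = 602² = 362404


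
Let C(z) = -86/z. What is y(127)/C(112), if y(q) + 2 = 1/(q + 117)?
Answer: 6818/2623 ≈ 2.5993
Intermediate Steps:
y(q) = -2 + 1/(117 + q) (y(q) = -2 + 1/(q + 117) = -2 + 1/(117 + q))
y(127)/C(112) = ((-233 - 2*127)/(117 + 127))/((-86/112)) = ((-233 - 254)/244)/((-86*1/112)) = ((1/244)*(-487))/(-43/56) = -487/244*(-56/43) = 6818/2623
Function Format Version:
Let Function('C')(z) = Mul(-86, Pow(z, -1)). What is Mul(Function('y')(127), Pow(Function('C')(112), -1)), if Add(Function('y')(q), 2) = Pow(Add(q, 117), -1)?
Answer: Rational(6818, 2623) ≈ 2.5993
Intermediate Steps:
Function('y')(q) = Add(-2, Pow(Add(117, q), -1)) (Function('y')(q) = Add(-2, Pow(Add(q, 117), -1)) = Add(-2, Pow(Add(117, q), -1)))
Mul(Function('y')(127), Pow(Function('C')(112), -1)) = Mul(Mul(Pow(Add(117, 127), -1), Add(-233, Mul(-2, 127))), Pow(Mul(-86, Pow(112, -1)), -1)) = Mul(Mul(Pow(244, -1), Add(-233, -254)), Pow(Mul(-86, Rational(1, 112)), -1)) = Mul(Mul(Rational(1, 244), -487), Pow(Rational(-43, 56), -1)) = Mul(Rational(-487, 244), Rational(-56, 43)) = Rational(6818, 2623)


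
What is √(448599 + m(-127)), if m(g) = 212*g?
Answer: 5*√16867 ≈ 649.37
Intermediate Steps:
√(448599 + m(-127)) = √(448599 + 212*(-127)) = √(448599 - 26924) = √421675 = 5*√16867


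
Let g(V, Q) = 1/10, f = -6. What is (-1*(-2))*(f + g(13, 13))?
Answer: -59/5 ≈ -11.800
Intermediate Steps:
g(V, Q) = 1/10
(-1*(-2))*(f + g(13, 13)) = (-1*(-2))*(-6 + 1/10) = 2*(-59/10) = -59/5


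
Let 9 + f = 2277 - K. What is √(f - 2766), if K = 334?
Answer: 8*I*√13 ≈ 28.844*I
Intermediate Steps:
f = 1934 (f = -9 + (2277 - 1*334) = -9 + (2277 - 334) = -9 + 1943 = 1934)
√(f - 2766) = √(1934 - 2766) = √(-832) = 8*I*√13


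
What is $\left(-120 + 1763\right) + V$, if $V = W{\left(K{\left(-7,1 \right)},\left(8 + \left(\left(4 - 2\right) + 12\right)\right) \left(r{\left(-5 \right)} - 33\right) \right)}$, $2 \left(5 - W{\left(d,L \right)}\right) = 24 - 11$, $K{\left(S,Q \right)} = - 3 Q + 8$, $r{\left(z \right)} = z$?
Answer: $\frac{3283}{2} \approx 1641.5$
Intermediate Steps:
$K{\left(S,Q \right)} = 8 - 3 Q$
$W{\left(d,L \right)} = - \frac{3}{2}$ ($W{\left(d,L \right)} = 5 - \frac{24 - 11}{2} = 5 - \frac{13}{2} = - \frac{3}{2}$)
$V = - \frac{3}{2} \approx -1.5$
$\left(-120 + 1763\right) + V = \left(-120 + 1763\right) - \frac{3}{2} = 1643 - \frac{3}{2} = \frac{3283}{2}$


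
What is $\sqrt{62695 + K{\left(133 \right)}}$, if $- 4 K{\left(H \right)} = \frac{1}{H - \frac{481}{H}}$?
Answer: $\frac{\sqrt{2062771767146}}{5736} \approx 250.39$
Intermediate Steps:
$K{\left(H \right)} = - \frac{1}{4 \left(H - \frac{481}{H}\right)}$
$\sqrt{62695 + K{\left(133 \right)}} = \sqrt{62695 - \frac{133}{-1924 + 4 \cdot 133^{2}}} = \sqrt{62695 - \frac{133}{-1924 + 4 \cdot 17689}} = \sqrt{62695 - \frac{133}{-1924 + 70756}} = \sqrt{62695 - \frac{133}{68832}} = \sqrt{\frac{4315422107}{68832}} = \frac{\sqrt{2062771767146}}{5736}$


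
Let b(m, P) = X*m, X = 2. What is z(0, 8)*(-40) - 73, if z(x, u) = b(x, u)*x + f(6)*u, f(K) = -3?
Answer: 887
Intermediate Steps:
b(m, P) = 2*m
z(x, u) = -3*u + 2*x**2 (z(x, u) = (2*x)*x - 3*u = 2*x**2 - 3*u = -3*u + 2*x**2)
z(0, 8)*(-40) - 73 = (-3*8 + 2*0**2)*(-40) - 73 = (-24 + 2*0)*(-40) - 73 = (-24 + 0)*(-40) - 73 = -24*(-40) - 73 = 960 - 73 = 887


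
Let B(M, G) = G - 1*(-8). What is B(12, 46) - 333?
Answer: -279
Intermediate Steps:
B(M, G) = 8 + G (B(M, G) = G + 8 = 8 + G)
B(12, 46) - 333 = (8 + 46) - 333 = 54 - 333 = -279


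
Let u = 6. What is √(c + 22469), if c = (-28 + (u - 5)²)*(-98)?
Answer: √25115 ≈ 158.48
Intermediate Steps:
c = 2646 (c = (-28 + (6 - 5)²)*(-98) = (-28 + 1²)*(-98) = (-28 + 1)*(-98) = -27*(-98) = 2646)
√(c + 22469) = √(2646 + 22469) = √25115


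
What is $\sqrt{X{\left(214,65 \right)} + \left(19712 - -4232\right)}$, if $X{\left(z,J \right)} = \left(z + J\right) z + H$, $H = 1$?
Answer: $\sqrt{83651} \approx 289.22$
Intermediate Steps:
$X{\left(z,J \right)} = 1 + z \left(J + z\right)$ ($X{\left(z,J \right)} = \left(z + J\right) z + 1 = \left(J + z\right) z + 1 = z \left(J + z\right) + 1 = 1 + z \left(J + z\right)$)
$\sqrt{X{\left(214,65 \right)} + \left(19712 - -4232\right)} = \sqrt{\left(1 + 214^{2} + 65 \cdot 214\right) + \left(19712 - -4232\right)} = \sqrt{\left(1 + 45796 + 13910\right) + \left(19712 + 4232\right)} = \sqrt{59707 + 23944} = \sqrt{83651}$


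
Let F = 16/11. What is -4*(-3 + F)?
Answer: 68/11 ≈ 6.1818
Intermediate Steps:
F = 16/11 (F = 16*(1/11) = 16/11 ≈ 1.4545)
-4*(-3 + F) = -4*(-3 + 16/11) = -4*(-17/11) = 68/11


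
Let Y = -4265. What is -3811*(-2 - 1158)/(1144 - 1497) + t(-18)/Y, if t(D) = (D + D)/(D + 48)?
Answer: -94272704882/7527725 ≈ -12523.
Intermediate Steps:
t(D) = 2*D/(48 + D) (t(D) = (2*D)/(48 + D) = 2*D/(48 + D))
-3811*(-2 - 1158)/(1144 - 1497) + t(-18)/Y = -3811*(-2 - 1158)/(1144 - 1497) + (2*(-18)/(48 - 18))/(-4265) = -3811/((-353/(-1160))) + (2*(-18)/30)*(-1/4265) = -3811/((-353*(-1/1160))) + (2*(-18)*(1/30))*(-1/4265) = -3811/353/1160 - 6/5*(-1/4265) = -3811*1160/353 + 6/21325 = -4420760/353 + 6/21325 = -94272704882/7527725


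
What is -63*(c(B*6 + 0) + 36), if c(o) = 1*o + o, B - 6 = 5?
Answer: -10584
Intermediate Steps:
B = 11 (B = 6 + 5 = 11)
c(o) = 2*o (c(o) = o + o = 2*o)
-63*(c(B*6 + 0) + 36) = -63*(2*(11*6 + 0) + 36) = -63*(2*(66 + 0) + 36) = -63*(2*66 + 36) = -63*(132 + 36) = -63*168 = -10584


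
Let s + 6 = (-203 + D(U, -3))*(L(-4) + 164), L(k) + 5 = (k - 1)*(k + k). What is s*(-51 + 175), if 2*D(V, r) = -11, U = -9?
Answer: -5145690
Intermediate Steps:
D(V, r) = -11/2 (D(V, r) = (1/2)*(-11) = -11/2)
L(k) = -5 + 2*k*(-1 + k) (L(k) = -5 + (k - 1)*(k + k) = -5 + (-1 + k)*(2*k) = -5 + 2*k*(-1 + k))
s = -82995/2 (s = -6 + (-203 - 11/2)*((-5 - 2*(-4) + 2*(-4)**2) + 164) = -6 - 417*((-5 + 8 + 2*16) + 164)/2 = -6 - 417*((-5 + 8 + 32) + 164)/2 = -6 - 417*(35 + 164)/2 = -6 - 417/2*199 = -6 - 82983/2 = -82995/2 ≈ -41498.)
s*(-51 + 175) = -82995*(-51 + 175)/2 = -82995/2*124 = -5145690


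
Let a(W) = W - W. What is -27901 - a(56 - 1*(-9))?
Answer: -27901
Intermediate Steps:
a(W) = 0
-27901 - a(56 - 1*(-9)) = -27901 - 1*0 = -27901 + 0 = -27901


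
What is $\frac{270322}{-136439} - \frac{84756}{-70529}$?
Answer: $- \frac{7501516454}{9622906231} \approx -0.77955$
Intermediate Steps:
$\frac{270322}{-136439} - \frac{84756}{-70529} = 270322 \left(- \frac{1}{136439}\right) - - \frac{84756}{70529} = - \frac{270322}{136439} + \frac{84756}{70529} = - \frac{7501516454}{9622906231}$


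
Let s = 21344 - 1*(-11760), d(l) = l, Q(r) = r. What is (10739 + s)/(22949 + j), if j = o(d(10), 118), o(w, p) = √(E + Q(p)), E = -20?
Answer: 1006153007/526656503 - 306901*√2/526656503 ≈ 1.9096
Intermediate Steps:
o(w, p) = √(-20 + p)
j = 7*√2 (j = √(-20 + 118) = √98 = 7*√2 ≈ 9.8995)
s = 33104 (s = 21344 + 11760 = 33104)
(10739 + s)/(22949 + j) = (10739 + 33104)/(22949 + 7*√2) = 43843/(22949 + 7*√2)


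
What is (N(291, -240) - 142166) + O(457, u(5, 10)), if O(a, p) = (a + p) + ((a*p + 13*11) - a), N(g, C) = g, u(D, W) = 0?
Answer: -141732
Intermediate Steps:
O(a, p) = 143 + p + a*p (O(a, p) = (a + p) + ((a*p + 143) - a) = (a + p) + ((143 + a*p) - a) = (a + p) + (143 - a + a*p) = 143 + p + a*p)
(N(291, -240) - 142166) + O(457, u(5, 10)) = (291 - 142166) + (143 + 0 + 457*0) = -141875 + (143 + 0 + 0) = -141875 + 143 = -141732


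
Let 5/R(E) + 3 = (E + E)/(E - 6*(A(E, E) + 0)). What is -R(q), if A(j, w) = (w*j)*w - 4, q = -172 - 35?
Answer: 88697125/53218413 ≈ 1.6667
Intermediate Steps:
q = -207
A(j, w) = -4 + j*w² (A(j, w) = (j*w)*w - 4 = j*w² - 4 = -4 + j*w²)
R(E) = 5/(-3 + 2*E/(24 + E - 6*E³)) (R(E) = 5/(-3 + (E + E)/(E - 6*((-4 + E*E²) + 0))) = 5/(-3 + (2*E)/(E - 6*((-4 + E³) + 0))) = 5/(-3 + (2*E)/(E - 6*(-4 + E³))) = 5/(-3 + (2*E)/(E + (24 - 6*E³))) = 5/(-3 + (2*E)/(24 + E - 6*E³)) = 5/(-3 + 2*E/(24 + E - 6*E³)))
-R(q) = -5*(-24 - 1*(-207) + 6*(-207)³)/(72 - 207 - 18*(-207)³) = -5*(-24 + 207 + 6*(-8869743))/(72 - 207 - 18*(-8869743)) = -5*(-24 + 207 - 53218458)/(72 - 207 + 159655374) = -5*(-53218275)/159655239 = -1*(-88697125/53218413) = 88697125/53218413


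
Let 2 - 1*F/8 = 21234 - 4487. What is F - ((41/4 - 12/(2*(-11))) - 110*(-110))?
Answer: -6427115/44 ≈ -1.4607e+5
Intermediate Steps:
F = -133960 (F = 16 - 8*(21234 - 4487) = 16 - 8*16747 = 16 - 133976 = -133960)
F - ((41/4 - 12/(2*(-11))) - 110*(-110)) = -133960 - ((41/4 - 12/(2*(-11))) - 110*(-110)) = -133960 - ((41*(¼) - 12/(-22)) + 12100) = -133960 - ((41/4 - 12*(-1/22)) + 12100) = -133960 - ((41/4 + 6/11) + 12100) = -133960 - (475/44 + 12100) = -133960 - 1*532875/44 = -133960 - 532875/44 = -6427115/44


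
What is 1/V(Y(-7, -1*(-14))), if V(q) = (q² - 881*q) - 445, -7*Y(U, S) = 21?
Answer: 1/2207 ≈ 0.00045310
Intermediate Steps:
Y(U, S) = -3 (Y(U, S) = -⅐*21 = -3)
V(q) = -445 + q² - 881*q
1/V(Y(-7, -1*(-14))) = 1/(-445 + (-3)² - 881*(-3)) = 1/(-445 + 9 + 2643) = 1/2207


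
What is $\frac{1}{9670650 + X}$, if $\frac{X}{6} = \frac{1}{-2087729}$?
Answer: $\frac{2087729}{20189696453844} \approx 1.0341 \cdot 10^{-7}$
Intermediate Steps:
$X = - \frac{6}{2087729}$ ($X = \frac{6}{-2087729} = 6 \left(- \frac{1}{2087729}\right) = - \frac{6}{2087729} \approx -2.8739 \cdot 10^{-6}$)
$\frac{1}{9670650 + X} = \frac{1}{9670650 - \frac{6}{2087729}} = \frac{1}{\frac{20189696453844}{2087729}} = \frac{2087729}{20189696453844}$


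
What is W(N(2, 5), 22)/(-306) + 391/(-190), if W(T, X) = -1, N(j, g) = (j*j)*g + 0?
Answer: -29864/14535 ≈ -2.0546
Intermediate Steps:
N(j, g) = g*j² (N(j, g) = j²*g + 0 = g*j² + 0 = g*j²)
W(N(2, 5), 22)/(-306) + 391/(-190) = -1/(-306) + 391/(-190) = -1*(-1/306) + 391*(-1/190) = 1/306 - 391/190 = -29864/14535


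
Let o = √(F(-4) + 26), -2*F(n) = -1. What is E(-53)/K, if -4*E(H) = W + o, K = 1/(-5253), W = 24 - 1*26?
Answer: -5253/2 + 5253*√106/8 ≈ 4133.9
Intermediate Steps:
F(n) = ½ (F(n) = -½*(-1) = ½)
W = -2 (W = 24 - 26 = -2)
K = -1/5253 ≈ -0.00019037
o = √106/2 (o = √(½ + 26) = √(53/2) = √106/2 ≈ 5.1478)
E(H) = ½ - √106/8 (E(H) = -(-2 + √106/2)/4 = ½ - √106/8)
E(-53)/K = (½ - √106/8)/(-1/5253) = (½ - √106/8)*(-5253) = -5253/2 + 5253*√106/8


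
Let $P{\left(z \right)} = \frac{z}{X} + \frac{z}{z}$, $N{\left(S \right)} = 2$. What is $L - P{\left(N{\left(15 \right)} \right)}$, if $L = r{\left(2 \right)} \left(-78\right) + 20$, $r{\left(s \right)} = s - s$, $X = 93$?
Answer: $\frac{1765}{93} \approx 18.978$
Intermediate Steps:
$r{\left(s \right)} = 0$
$P{\left(z \right)} = 1 + \frac{z}{93}$ ($P{\left(z \right)} = \frac{z}{93} + \frac{z}{z} = z \frac{1}{93} + 1 = \frac{z}{93} + 1 = 1 + \frac{z}{93}$)
$L = 20$ ($L = 0 \left(-78\right) + 20 = 0 + 20 = 20$)
$L - P{\left(N{\left(15 \right)} \right)} = 20 - \left(1 + \frac{1}{93} \cdot 2\right) = 20 - \left(1 + \frac{2}{93}\right) = 20 - \frac{95}{93} = \frac{1765}{93}$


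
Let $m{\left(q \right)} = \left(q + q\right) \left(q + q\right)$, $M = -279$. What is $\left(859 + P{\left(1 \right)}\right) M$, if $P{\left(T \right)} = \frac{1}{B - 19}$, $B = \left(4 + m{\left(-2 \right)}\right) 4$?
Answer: $- \frac{14619600}{61} \approx -2.3967 \cdot 10^{5}$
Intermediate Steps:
$m{\left(q \right)} = 4 q^{2}$ ($m{\left(q \right)} = 2 q 2 q = 4 q^{2}$)
$B = 80$ ($B = \left(4 + 4 \left(-2\right)^{2}\right) 4 = \left(4 + 4 \cdot 4\right) 4 = \left(4 + 16\right) 4 = 20 \cdot 4 = 80$)
$P{\left(T \right)} = \frac{1}{61}$ ($P{\left(T \right)} = \frac{1}{80 - 19} = \frac{1}{61}$)
$\left(859 + P{\left(1 \right)}\right) M = \left(859 + \frac{1}{61}\right) \left(-279\right) = \frac{52400}{61} \left(-279\right) = - \frac{14619600}{61}$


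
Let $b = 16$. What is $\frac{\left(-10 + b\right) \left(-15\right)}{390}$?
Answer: $- \frac{3}{13} \approx -0.23077$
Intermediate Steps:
$\frac{\left(-10 + b\right) \left(-15\right)}{390} = \frac{\left(-10 + 16\right) \left(-15\right)}{390} = 6 \left(-15\right) \frac{1}{390} = \left(-90\right) \frac{1}{390} = - \frac{3}{13}$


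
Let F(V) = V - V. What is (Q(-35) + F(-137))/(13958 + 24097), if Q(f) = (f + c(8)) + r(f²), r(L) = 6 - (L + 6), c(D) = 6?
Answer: -418/12685 ≈ -0.032952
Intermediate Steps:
F(V) = 0
r(L) = -L (r(L) = 6 - (6 + L) = 6 + (-6 - L) = -L)
Q(f) = 6 + f - f² (Q(f) = (f + 6) - f² = (6 + f) - f² = 6 + f - f²)
(Q(-35) + F(-137))/(13958 + 24097) = ((6 - 35 - 1*(-35)²) + 0)/(13958 + 24097) = ((6 - 35 - 1*1225) + 0)/38055 = ((6 - 35 - 1225) + 0)*(1/38055) = (-1254 + 0)*(1/38055) = -1254*1/38055 = -418/12685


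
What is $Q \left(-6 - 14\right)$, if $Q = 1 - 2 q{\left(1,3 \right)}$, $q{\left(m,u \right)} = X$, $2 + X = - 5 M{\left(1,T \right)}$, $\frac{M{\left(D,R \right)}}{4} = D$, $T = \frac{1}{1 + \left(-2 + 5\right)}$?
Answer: $-900$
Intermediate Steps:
$T = \frac{1}{4}$ ($T = \frac{1}{1 + 3} = \frac{1}{4} \approx 0.25$)
$M{\left(D,R \right)} = 4 D$
$X = -22$ ($X = -2 - 5 \cdot 4 \cdot 1 = -2 - 20 = -22$)
$q{\left(m,u \right)} = -22$
$Q = 45$ ($Q = 1 - -44 = 1 + 44 = 45$)
$Q \left(-6 - 14\right) = 45 \left(-6 - 14\right) = 45 \left(-20\right) = -900$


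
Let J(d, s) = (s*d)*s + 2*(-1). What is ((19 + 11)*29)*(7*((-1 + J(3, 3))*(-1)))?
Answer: -146160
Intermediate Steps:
J(d, s) = -2 + d*s**2 (J(d, s) = (d*s)*s - 2 = d*s**2 - 2 = -2 + d*s**2)
((19 + 11)*29)*(7*((-1 + J(3, 3))*(-1))) = ((19 + 11)*29)*(7*((-1 + (-2 + 3*3**2))*(-1))) = (30*29)*(7*((-1 + (-2 + 3*9))*(-1))) = 870*(7*((-1 + (-2 + 27))*(-1))) = 870*(7*((-1 + 25)*(-1))) = 870*(7*(24*(-1))) = 870*(7*(-24)) = 870*(-168) = -146160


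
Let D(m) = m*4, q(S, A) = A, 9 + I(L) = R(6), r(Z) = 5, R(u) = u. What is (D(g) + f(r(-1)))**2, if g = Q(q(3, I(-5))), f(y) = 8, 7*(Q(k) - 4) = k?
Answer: 24336/49 ≈ 496.65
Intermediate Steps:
I(L) = -3 (I(L) = -9 + 6 = -3)
Q(k) = 4 + k/7
g = 25/7 (g = 4 + (1/7)*(-3) = 4 - 3/7 = 25/7 ≈ 3.5714)
D(m) = 4*m
(D(g) + f(r(-1)))**2 = (4*(25/7) + 8)**2 = (100/7 + 8)**2 = (156/7)**2 = 24336/49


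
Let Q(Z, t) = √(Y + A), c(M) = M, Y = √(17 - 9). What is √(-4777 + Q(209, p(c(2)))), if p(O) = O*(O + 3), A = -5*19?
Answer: √(-4777 + √(-95 + 2*√2)) ≈ 0.0695 + 69.116*I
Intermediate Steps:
Y = 2*√2 (Y = √8 = 2*√2 ≈ 2.8284)
A = -95
p(O) = O*(3 + O)
Q(Z, t) = √(-95 + 2*√2) (Q(Z, t) = √(2*√2 - 95) = √(-95 + 2*√2))
√(-4777 + Q(209, p(c(2)))) = √(-4777 + √(-95 + 2*√2))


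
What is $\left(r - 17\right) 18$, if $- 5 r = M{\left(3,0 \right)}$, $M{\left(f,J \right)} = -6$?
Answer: $- \frac{1422}{5} \approx -284.4$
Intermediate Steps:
$r = \frac{6}{5}$ ($r = \left(- \frac{1}{5}\right) \left(-6\right) = \frac{6}{5} \approx 1.2$)
$\left(r - 17\right) 18 = \left(\frac{6}{5} - 17\right) 18 = \left(- \frac{79}{5}\right) 18 = - \frac{1422}{5}$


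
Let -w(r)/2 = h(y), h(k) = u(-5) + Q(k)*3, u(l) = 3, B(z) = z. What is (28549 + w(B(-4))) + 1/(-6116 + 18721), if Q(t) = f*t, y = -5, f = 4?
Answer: 361297116/12605 ≈ 28663.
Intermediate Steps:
Q(t) = 4*t
h(k) = 3 + 12*k (h(k) = 3 + (4*k)*3 = 3 + 12*k)
w(r) = 114 (w(r) = -2*(3 + 12*(-5)) = -2*(3 - 60) = -2*(-57) = 114)
(28549 + w(B(-4))) + 1/(-6116 + 18721) = (28549 + 114) + 1/(-6116 + 18721) = 28663 + 1/12605 = 361297116/12605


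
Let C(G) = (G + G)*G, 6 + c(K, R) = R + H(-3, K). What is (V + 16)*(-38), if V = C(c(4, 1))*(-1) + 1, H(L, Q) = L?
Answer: 4218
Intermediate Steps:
c(K, R) = -9 + R (c(K, R) = -6 + (R - 3) = -6 + (-3 + R) = -9 + R)
C(G) = 2*G² (C(G) = (2*G)*G = 2*G²)
V = -127 (V = (2*(-9 + 1)²)*(-1) + 1 = (2*(-8)²)*(-1) + 1 = (2*64)*(-1) + 1 = 128*(-1) + 1 = -128 + 1 = -127)
(V + 16)*(-38) = (-127 + 16)*(-38) = -111*(-38) = 4218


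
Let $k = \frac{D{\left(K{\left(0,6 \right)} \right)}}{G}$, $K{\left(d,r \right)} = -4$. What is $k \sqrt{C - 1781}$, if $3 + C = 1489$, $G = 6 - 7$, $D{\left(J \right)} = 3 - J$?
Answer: $- 7 i \sqrt{295} \approx - 120.23 i$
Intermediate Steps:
$G = -1$ ($G = 6 - 7 = -1$)
$C = 1486$ ($C = -3 + 1489 = 1486$)
$k = -7$ ($k = \frac{3 - -4}{-1} = \left(3 + 4\right) \left(-1\right) = 7 \left(-1\right) = -7$)
$k \sqrt{C - 1781} = - 7 \sqrt{1486 - 1781} = - 7 \sqrt{-295} = - 7 i \sqrt{295}$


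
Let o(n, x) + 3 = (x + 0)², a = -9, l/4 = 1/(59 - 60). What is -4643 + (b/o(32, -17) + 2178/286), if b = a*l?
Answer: -662842/143 ≈ -4635.3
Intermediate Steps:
l = -4 (l = 4/(59 - 60) = 4/(-1) = 4*(-1) = -4)
o(n, x) = -3 + x² (o(n, x) = -3 + (x + 0)² = -3 + x²)
b = 36 (b = -9*(-4) = 36)
-4643 + (b/o(32, -17) + 2178/286) = -4643 + (36/(-3 + (-17)²) + 2178/286) = -4643 + (36/(-3 + 289) + 2178*(1/286)) = -4643 + (36/286 + 99/13) = -4643 + (36*(1/286) + 99/13) = -4643 + (18/143 + 99/13) = -4643 + 1107/143 = -662842/143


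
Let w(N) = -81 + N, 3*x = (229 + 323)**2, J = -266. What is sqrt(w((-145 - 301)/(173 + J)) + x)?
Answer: sqrt(877802541)/93 ≈ 318.58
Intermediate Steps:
x = 101568 (x = (229 + 323)**2/3 = (1/3)*552**2 = (1/3)*304704 = 101568)
sqrt(w((-145 - 301)/(173 + J)) + x) = sqrt((-81 + (-145 - 301)/(173 - 266)) + 101568) = sqrt((-81 - 446/(-93)) + 101568) = sqrt((-81 - 446*(-1/93)) + 101568) = sqrt((-81 + 446/93) + 101568) = sqrt(-7087/93 + 101568) = sqrt(9438737/93) = sqrt(877802541)/93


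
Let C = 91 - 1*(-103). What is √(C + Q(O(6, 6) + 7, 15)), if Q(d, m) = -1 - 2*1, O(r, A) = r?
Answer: √191 ≈ 13.820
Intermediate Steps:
Q(d, m) = -3 (Q(d, m) = -1 - 2 = -3)
C = 194 (C = 91 + 103 = 194)
√(C + Q(O(6, 6) + 7, 15)) = √(194 - 3) = √191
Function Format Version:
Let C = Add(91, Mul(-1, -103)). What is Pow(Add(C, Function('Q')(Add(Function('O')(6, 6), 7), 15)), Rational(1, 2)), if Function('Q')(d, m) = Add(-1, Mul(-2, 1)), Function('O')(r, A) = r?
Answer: Pow(191, Rational(1, 2)) ≈ 13.820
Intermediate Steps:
Function('Q')(d, m) = -3 (Function('Q')(d, m) = Add(-1, -2) = -3)
C = 194 (C = Add(91, 103) = 194)
Pow(Add(C, Function('Q')(Add(Function('O')(6, 6), 7), 15)), Rational(1, 2)) = Pow(Add(194, -3), Rational(1, 2)) = Pow(191, Rational(1, 2))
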